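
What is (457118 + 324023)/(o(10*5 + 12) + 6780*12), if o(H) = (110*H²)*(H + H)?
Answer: 781141/52513520 ≈ 0.014875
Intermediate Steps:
o(H) = 220*H³ (o(H) = (110*H²)*(2*H) = 220*H³)
(457118 + 324023)/(o(10*5 + 12) + 6780*12) = (457118 + 324023)/(220*(10*5 + 12)³ + 6780*12) = 781141/(220*(50 + 12)³ + 81360) = 781141/(220*62³ + 81360) = 781141/(220*238328 + 81360) = 781141/(52432160 + 81360) = 781141/52513520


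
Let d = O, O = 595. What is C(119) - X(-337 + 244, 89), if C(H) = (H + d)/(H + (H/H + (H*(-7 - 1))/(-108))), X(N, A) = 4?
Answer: 2683/1739 ≈ 1.5428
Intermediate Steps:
d = 595
C(H) = (595 + H)/(1 + 29*H/27) (C(H) = (H + 595)/(H + (H/H + (H*(-7 - 1))/(-108))) = (595 + H)/(H + (1 + (H*(-8))*(-1/108))) = (595 + H)/(H + (1 - 8*H*(-1/108))) = (595 + H)/(H + (1 + 2*H/27)) = (595 + H)/(1 + 29*H/27))
C(119) - X(-337 + 244, 89) = 27*(595 + 119)/(27 + 29*119) - 1*4 = 27*714/(27 + 3451) - 4 = 27*714/3478 - 4 = 27*(1/3478)*714 - 4 = 9639/1739 - 4 = 2683/1739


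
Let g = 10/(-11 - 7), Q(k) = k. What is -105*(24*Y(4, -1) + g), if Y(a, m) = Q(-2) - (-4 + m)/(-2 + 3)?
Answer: -22505/3 ≈ -7501.7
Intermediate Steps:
Y(a, m) = 2 - m (Y(a, m) = -2 - (-4 + m)/(-2 + 3) = -2 - (-4 + m)/1 = -2 - (-4 + m) = -2 + (4 - m) = 2 - m)
g = -5/9 (g = 10/(-18) = 10*(-1/18) = -5/9 ≈ -0.55556)
-105*(24*Y(4, -1) + g) = -105*(24*(2 - 1*(-1)) - 5/9) = -105*(24*(2 + 1) - 5/9) = -105*(24*3 - 5/9) = -105*(72 - 5/9) = -105*643/9 = -22505/3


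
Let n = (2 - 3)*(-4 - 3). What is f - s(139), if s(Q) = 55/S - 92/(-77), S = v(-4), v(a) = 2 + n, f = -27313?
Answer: -18932972/693 ≈ -27320.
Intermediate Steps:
n = 7 (n = -1*(-7) = 7)
v(a) = 9 (v(a) = 2 + 7 = 9)
S = 9
s(Q) = 5063/693 (s(Q) = 55/9 - 92/(-77) = 55*(1/9) - 92*(-1/77) = 55/9 + 92/77 = 5063/693)
f - s(139) = -27313 - 1*5063/693 = -27313 - 5063/693 = -18932972/693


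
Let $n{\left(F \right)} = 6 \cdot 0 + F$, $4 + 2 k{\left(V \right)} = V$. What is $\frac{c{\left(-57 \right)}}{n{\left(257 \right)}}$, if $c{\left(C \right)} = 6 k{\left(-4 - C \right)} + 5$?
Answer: $\frac{152}{257} \approx 0.59144$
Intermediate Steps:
$k{\left(V \right)} = -2 + \frac{V}{2}$
$c{\left(C \right)} = -19 - 3 C$ ($c{\left(C \right)} = 6 \left(-2 + \frac{-4 - C}{2}\right) + 5 = 6 \left(-2 - \left(2 + \frac{C}{2}\right)\right) + 5 = 6 \left(-4 - \frac{C}{2}\right) + 5 = \left(-24 - 3 C\right) + 5 = -19 - 3 C$)
$n{\left(F \right)} = F$ ($n{\left(F \right)} = 0 + F = F$)
$\frac{c{\left(-57 \right)}}{n{\left(257 \right)}} = \frac{-19 - -171}{257} = \left(-19 + 171\right) \frac{1}{257} = 152 \cdot \frac{1}{257} = \frac{152}{257}$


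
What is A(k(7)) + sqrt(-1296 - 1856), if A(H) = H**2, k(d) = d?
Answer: 49 + 4*I*sqrt(197) ≈ 49.0 + 56.143*I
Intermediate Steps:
A(k(7)) + sqrt(-1296 - 1856) = 7**2 + sqrt(-1296 - 1856) = 49 + sqrt(-3152) = 49 + 4*I*sqrt(197)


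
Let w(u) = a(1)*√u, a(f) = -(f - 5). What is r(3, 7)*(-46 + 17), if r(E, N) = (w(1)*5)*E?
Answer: -1740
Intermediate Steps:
a(f) = 5 - f (a(f) = -(-5 + f) = 5 - f)
w(u) = 4*√u (w(u) = (5 - 1*1)*√u = (5 - 1)*√u = 4*√u)
r(E, N) = 20*E (r(E, N) = ((4*√1)*5)*E = ((4*1)*5)*E = (4*5)*E = 20*E)
r(3, 7)*(-46 + 17) = (20*3)*(-46 + 17) = 60*(-29) = -1740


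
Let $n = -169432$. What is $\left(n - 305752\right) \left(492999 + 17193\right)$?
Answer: $-242435075328$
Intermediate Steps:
$\left(n - 305752\right) \left(492999 + 17193\right) = \left(-169432 - 305752\right) \left(492999 + 17193\right) = \left(-475184\right) 510192 = -242435075328$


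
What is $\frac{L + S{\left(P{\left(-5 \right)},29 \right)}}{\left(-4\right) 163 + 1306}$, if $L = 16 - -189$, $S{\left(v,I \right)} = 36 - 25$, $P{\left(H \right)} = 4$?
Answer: $\frac{36}{109} \approx 0.33028$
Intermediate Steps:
$S{\left(v,I \right)} = 11$
$L = 205$ ($L = 16 + 189 = 205$)
$\frac{L + S{\left(P{\left(-5 \right)},29 \right)}}{\left(-4\right) 163 + 1306} = \frac{205 + 11}{\left(-4\right) 163 + 1306} = \frac{216}{-652 + 1306} = \frac{216}{654} = 216 \cdot \frac{1}{654} = \frac{36}{109}$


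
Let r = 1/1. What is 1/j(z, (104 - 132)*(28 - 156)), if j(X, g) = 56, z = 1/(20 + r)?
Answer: 1/56 ≈ 0.017857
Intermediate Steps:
r = 1
z = 1/21 (z = 1/(20 + 1) = 1/21 ≈ 0.047619)
1/j(z, (104 - 132)*(28 - 156)) = 1/56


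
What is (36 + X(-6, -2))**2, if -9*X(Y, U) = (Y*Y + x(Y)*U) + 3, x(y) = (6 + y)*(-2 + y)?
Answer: 9025/9 ≈ 1002.8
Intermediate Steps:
x(y) = (-2 + y)*(6 + y)
X(Y, U) = -1/3 - Y**2/9 - U*(-12 + Y**2 + 4*Y)/9 (X(Y, U) = -((Y*Y + (-12 + Y**2 + 4*Y)*U) + 3)/9 = -((Y**2 + U*(-12 + Y**2 + 4*Y)) + 3)/9 = -(3 + Y**2 + U*(-12 + Y**2 + 4*Y))/9 = -1/3 - Y**2/9 - U*(-12 + Y**2 + 4*Y)/9)
(36 + X(-6, -2))**2 = (36 + (-1/3 - 1/9*(-6)**2 - 1/9*(-2)*(-12 + (-6)**2 + 4*(-6))))**2 = (36 + (-1/3 - 1/9*36 - 1/9*(-2)*(-12 + 36 - 24)))**2 = (36 + (-1/3 - 4 - 1/9*(-2)*0))**2 = (36 + (-1/3 - 4 + 0))**2 = (36 - 13/3)**2 = (95/3)**2 = 9025/9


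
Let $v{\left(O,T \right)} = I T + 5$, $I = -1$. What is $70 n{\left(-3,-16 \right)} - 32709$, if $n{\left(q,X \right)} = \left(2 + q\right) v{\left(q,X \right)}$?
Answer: $-34179$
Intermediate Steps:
$v{\left(O,T \right)} = 5 - T$ ($v{\left(O,T \right)} = - T + 5 = 5 - T$)
$n{\left(q,X \right)} = \left(2 + q\right) \left(5 - X\right)$
$70 n{\left(-3,-16 \right)} - 32709 = 70 \left(- \left(-5 - 16\right) \left(2 - 3\right)\right) - 32709 = 70 \left(\left(-1\right) \left(-21\right) \left(-1\right)\right) - 32709 = 70 \left(-21\right) - 32709 = -1470 - 32709 = -34179$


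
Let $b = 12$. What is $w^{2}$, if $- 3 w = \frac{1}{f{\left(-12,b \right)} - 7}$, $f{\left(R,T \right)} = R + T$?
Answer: $\frac{1}{441} \approx 0.0022676$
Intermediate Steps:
$w = \frac{1}{21}$ ($w = - \frac{1}{3 \left(\left(-12 + 12\right) - 7\right)} = - \frac{1}{3 \left(0 - 7\right)} = - \frac{1}{3 \left(-7\right)} = \left(- \frac{1}{3}\right) \left(- \frac{1}{7}\right) = \frac{1}{21} \approx 0.047619$)
$w^{2} = \left(\frac{1}{21}\right)^{2} = \frac{1}{441}$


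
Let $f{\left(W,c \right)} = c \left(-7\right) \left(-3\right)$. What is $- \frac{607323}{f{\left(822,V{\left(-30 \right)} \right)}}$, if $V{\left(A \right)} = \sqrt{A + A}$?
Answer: $\frac{202441 i \sqrt{15}}{210} \approx 3733.6 i$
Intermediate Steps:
$V{\left(A \right)} = \sqrt{2} \sqrt{A}$ ($V{\left(A \right)} = \sqrt{2 A} = \sqrt{2} \sqrt{A}$)
$f{\left(W,c \right)} = 21 c$ ($f{\left(W,c \right)} = - 7 c \left(-3\right) = 21 c$)
$- \frac{607323}{f{\left(822,V{\left(-30 \right)} \right)}} = - \frac{607323}{21 \sqrt{2} \sqrt{-30}} = - \frac{607323}{21 \sqrt{2} i \sqrt{30}} = - \frac{607323}{21 \cdot 2 i \sqrt{15}} = - \frac{607323}{42 i \sqrt{15}} = - 607323 \left(- \frac{i \sqrt{15}}{630}\right) = \frac{202441 i \sqrt{15}}{210}$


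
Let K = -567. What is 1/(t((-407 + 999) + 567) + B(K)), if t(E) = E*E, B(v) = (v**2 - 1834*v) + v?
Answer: 1/2704081 ≈ 3.6981e-7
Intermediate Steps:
B(v) = v**2 - 1833*v
t(E) = E**2
1/(t((-407 + 999) + 567) + B(K)) = 1/(((-407 + 999) + 567)**2 - 567*(-1833 - 567)) = 1/((592 + 567)**2 - 567*(-2400)) = 1/(1159**2 + 1360800) = 1/(1343281 + 1360800) = 1/2704081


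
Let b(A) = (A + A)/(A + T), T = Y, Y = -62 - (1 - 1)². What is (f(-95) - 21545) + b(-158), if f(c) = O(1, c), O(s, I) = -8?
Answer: -1185336/55 ≈ -21552.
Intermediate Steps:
Y = -62 (Y = -62 - 1*0² = -62 - 1*0 = -62 + 0 = -62)
T = -62
b(A) = 2*A/(-62 + A) (b(A) = (A + A)/(A - 62) = (2*A)/(-62 + A) = 2*A/(-62 + A))
f(c) = -8
(f(-95) - 21545) + b(-158) = (-8 - 21545) + 2*(-158)/(-62 - 158) = -21553 + 2*(-158)/(-220) = -21553 + 2*(-158)*(-1/220) = -21553 + 79/55 = -1185336/55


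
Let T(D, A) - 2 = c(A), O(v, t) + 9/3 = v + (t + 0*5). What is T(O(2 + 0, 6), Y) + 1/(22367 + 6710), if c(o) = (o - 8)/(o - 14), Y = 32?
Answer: 290773/87231 ≈ 3.3334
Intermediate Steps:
O(v, t) = -3 + t + v (O(v, t) = -3 + (v + (t + 0*5)) = -3 + (v + (t + 0)) = -3 + (v + t) = -3 + (t + v) = -3 + t + v)
c(o) = (-8 + o)/(-14 + o)
T(D, A) = 2 + (-8 + A)/(-14 + A)
T(O(2 + 0, 6), Y) + 1/(22367 + 6710) = 3*(-12 + 32)/(-14 + 32) + 1/(22367 + 6710) = 3*20/18 + 1/29077 = 3*(1/18)*20 + 1/29077 = 10/3 + 1/29077 = 290773/87231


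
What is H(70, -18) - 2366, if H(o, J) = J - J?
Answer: -2366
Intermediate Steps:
H(o, J) = 0
H(70, -18) - 2366 = 0 - 2366 = -2366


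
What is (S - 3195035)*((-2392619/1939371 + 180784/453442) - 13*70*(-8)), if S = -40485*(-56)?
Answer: -2969775923833850662375/439696132491 ≈ -6.7542e+9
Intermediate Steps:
S = 2267160
(S - 3195035)*((-2392619/1939371 + 180784/453442) - 13*70*(-8)) = (2267160 - 3195035)*((-2392619/1939371 + 180784/453442) - 13*70*(-8)) = -927875*((-2392619*1/1939371 + 180784*(1/453442)) - 910*(-8)) = -927875*((-2392619/1939371 + 90392/226721) + 7280) = -927875*(-367153348867/439696132491 + 7280) = -927875*3200620691185613/439696132491 = -2969775923833850662375/439696132491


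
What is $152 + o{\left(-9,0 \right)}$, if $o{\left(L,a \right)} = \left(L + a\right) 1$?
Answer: $143$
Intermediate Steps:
$o{\left(L,a \right)} = L + a$
$152 + o{\left(-9,0 \right)} = 152 + \left(-9 + 0\right) = 152 - 9 = 143$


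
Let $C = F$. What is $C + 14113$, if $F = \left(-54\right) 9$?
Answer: $13627$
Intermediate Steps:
$F = -486$
$C = -486$
$C + 14113 = -486 + 14113 = 13627$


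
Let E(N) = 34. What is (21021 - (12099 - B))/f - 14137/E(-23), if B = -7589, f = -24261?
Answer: -343023079/824874 ≈ -415.85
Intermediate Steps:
(21021 - (12099 - B))/f - 14137/E(-23) = (21021 - (12099 - 1*(-7589)))/(-24261) - 14137/34 = (21021 - (12099 + 7589))*(-1/24261) - 14137*1/34 = (21021 - 1*19688)*(-1/24261) - 14137/34 = (21021 - 19688)*(-1/24261) - 14137/34 = 1333*(-1/24261) - 14137/34 = -1333/24261 - 14137/34 = -343023079/824874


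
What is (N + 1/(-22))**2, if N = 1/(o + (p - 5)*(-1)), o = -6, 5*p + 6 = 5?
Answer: 3249/1936 ≈ 1.6782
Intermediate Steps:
p = -1/5 (p = -6/5 + (1/5)*5 = -6/5 + 1 = -1/5 ≈ -0.20000)
N = -5/4 (N = 1/(-6 + (-1/5 - 5)*(-1)) = 1/(-6 - 26/5*(-1)) = 1/(-6 + 26/5) = 1/(-4/5) = -5/4 ≈ -1.2500)
(N + 1/(-22))**2 = (-5/4 + 1/(-22))**2 = (-5/4 - 1/22)**2 = (-57/44)**2 = 3249/1936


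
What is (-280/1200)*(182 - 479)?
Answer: 693/10 ≈ 69.300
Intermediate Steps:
(-280/1200)*(182 - 479) = -280*1/1200*(-297) = -7/30*(-297) = 693/10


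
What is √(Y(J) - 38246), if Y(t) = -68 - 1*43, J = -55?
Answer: 11*I*√317 ≈ 195.85*I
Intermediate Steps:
Y(t) = -111 (Y(t) = -68 - 43 = -111)
√(Y(J) - 38246) = √(-111 - 38246) = √(-38357) = 11*I*√317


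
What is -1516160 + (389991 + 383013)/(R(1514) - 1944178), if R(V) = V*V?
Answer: -87941699646/58003 ≈ -1.5162e+6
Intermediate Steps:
R(V) = V²
-1516160 + (389991 + 383013)/(R(1514) - 1944178) = -1516160 + (389991 + 383013)/(1514² - 1944178) = -1516160 + 773004/(2292196 - 1944178) = -1516160 + 773004/348018 = -1516160 + 773004*(1/348018) = -1516160 + 128834/58003 = -87941699646/58003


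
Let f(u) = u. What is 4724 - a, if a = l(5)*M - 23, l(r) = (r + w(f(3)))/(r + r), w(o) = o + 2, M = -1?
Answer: 4748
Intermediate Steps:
w(o) = 2 + o
l(r) = (5 + r)/(2*r) (l(r) = (r + (2 + 3))/(r + r) = (r + 5)/((2*r)) = (5 + r)*(1/(2*r)) = (5 + r)/(2*r))
a = -24 (a = ((½)*(5 + 5)/5)*(-1) - 23 = ((½)*(⅕)*10)*(-1) - 23 = 1*(-1) - 23 = -1 - 23 = -24)
4724 - a = 4724 - 1*(-24) = 4724 + 24 = 4748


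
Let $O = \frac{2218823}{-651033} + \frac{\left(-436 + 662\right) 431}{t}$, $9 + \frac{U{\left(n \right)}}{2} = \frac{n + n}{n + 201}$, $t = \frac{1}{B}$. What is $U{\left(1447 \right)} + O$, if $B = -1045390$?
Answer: $- \frac{27312677062092641693}{268225596} \approx -1.0183 \cdot 10^{11}$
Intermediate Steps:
$t = - \frac{1}{1045390}$ ($t = \frac{1}{-1045390} = - \frac{1}{1045390} \approx -9.5658 \cdot 10^{-7}$)
$U{\left(n \right)} = -18 + \frac{4 n}{201 + n}$ ($U{\left(n \right)} = -18 + 2 \frac{n + n}{n + 201} = -18 + 2 \frac{2 n}{201 + n} = -18 + \frac{4 n}{201 + n}$)
$O = - \frac{66292905481084043}{651033}$ ($O = \frac{2218823}{-651033} + \frac{\left(-436 + 662\right) 431}{- \frac{1}{1045390}} = 2218823 \left(- \frac{1}{651033}\right) + 226 \cdot 431 \left(-1045390\right) = - \frac{2218823}{651033} + 97406 \left(-1045390\right) = - \frac{2218823}{651033} - 101827258340 = - \frac{66292905481084043}{651033} \approx -1.0183 \cdot 10^{11}$)
$U{\left(1447 \right)} + O = \frac{2 \left(-1809 - 10129\right)}{201 + 1447} - \frac{66292905481084043}{651033} = \frac{2 \left(-1809 - 10129\right)}{1648} - \frac{66292905481084043}{651033} = 2 \cdot \frac{1}{1648} \left(-11938\right) - \frac{66292905481084043}{651033} = - \frac{5969}{412} - \frac{66292905481084043}{651033} = - \frac{27312677062092641693}{268225596}$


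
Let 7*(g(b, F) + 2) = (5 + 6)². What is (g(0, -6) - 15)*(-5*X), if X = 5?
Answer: -50/7 ≈ -7.1429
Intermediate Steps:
g(b, F) = 107/7 (g(b, F) = -2 + (5 + 6)²/7 = -2 + (⅐)*11² = -2 + (⅐)*121 = -2 + 121/7 = 107/7)
(g(0, -6) - 15)*(-5*X) = (107/7 - 15)*(-5*5) = (2/7)*(-25) = -50/7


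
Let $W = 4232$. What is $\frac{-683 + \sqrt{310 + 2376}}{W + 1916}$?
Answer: $- \frac{683}{6148} + \frac{\sqrt{2686}}{6148} \approx -0.10266$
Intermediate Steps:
$\frac{-683 + \sqrt{310 + 2376}}{W + 1916} = \frac{-683 + \sqrt{310 + 2376}}{4232 + 1916} = \frac{-683 + \sqrt{2686}}{6148} = \left(-683 + \sqrt{2686}\right) \frac{1}{6148} = - \frac{683}{6148} + \frac{\sqrt{2686}}{6148}$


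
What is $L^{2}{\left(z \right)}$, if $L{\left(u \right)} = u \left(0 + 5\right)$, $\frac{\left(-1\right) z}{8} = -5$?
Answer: $40000$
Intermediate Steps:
$z = 40$ ($z = \left(-8\right) \left(-5\right) = 40$)
$L{\left(u \right)} = 5 u$ ($L{\left(u \right)} = u 5 = 5 u$)
$L^{2}{\left(z \right)} = \left(5 \cdot 40\right)^{2} = 200^{2} = 40000$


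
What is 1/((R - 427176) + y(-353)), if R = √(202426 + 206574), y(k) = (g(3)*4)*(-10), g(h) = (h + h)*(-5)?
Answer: -53247/22681892947 - 5*√4090/90727571788 ≈ -2.3511e-6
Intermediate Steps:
g(h) = -10*h (g(h) = (2*h)*(-5) = -10*h)
y(k) = 1200 (y(k) = (-10*3*4)*(-10) = -30*4*(-10) = -120*(-10) = 1200)
R = 10*√4090 (R = √409000 = 10*√4090 ≈ 639.53)
1/((R - 427176) + y(-353)) = 1/((10*√4090 - 427176) + 1200) = 1/((-427176 + 10*√4090) + 1200) = 1/(-425976 + 10*√4090)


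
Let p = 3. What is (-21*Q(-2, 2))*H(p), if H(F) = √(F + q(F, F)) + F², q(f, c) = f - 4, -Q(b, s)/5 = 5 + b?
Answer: 2835 + 315*√2 ≈ 3280.5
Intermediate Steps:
Q(b, s) = -25 - 5*b (Q(b, s) = -5*(5 + b) = -25 - 5*b)
q(f, c) = -4 + f
H(F) = F² + √(-4 + 2*F) (H(F) = √(F + (-4 + F)) + F² = √(-4 + 2*F) + F² = F² + √(-4 + 2*F))
(-21*Q(-2, 2))*H(p) = (-21*(-25 - 5*(-2)))*(3² + √(-4 + 2*3)) = (-21*(-25 + 10))*(9 + √(-4 + 6)) = (-21*(-15))*(9 + √2) = 315*(9 + √2) = 2835 + 315*√2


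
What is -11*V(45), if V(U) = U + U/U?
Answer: -506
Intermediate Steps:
V(U) = 1 + U (V(U) = U + 1 = 1 + U)
-11*V(45) = -11*(1 + 45) = -11*46 = -506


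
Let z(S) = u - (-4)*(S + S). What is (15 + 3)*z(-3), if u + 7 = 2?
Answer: -522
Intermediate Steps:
u = -5 (u = -7 + 2 = -5)
z(S) = -5 + 8*S (z(S) = -5 - (-4)*(S + S) = -5 - (-4)*2*S = -5 - (-8)*S = -5 + 8*S)
(15 + 3)*z(-3) = (15 + 3)*(-5 + 8*(-3)) = 18*(-5 - 24) = 18*(-29) = -522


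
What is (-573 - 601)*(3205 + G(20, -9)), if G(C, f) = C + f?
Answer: -3775584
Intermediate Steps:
(-573 - 601)*(3205 + G(20, -9)) = (-573 - 601)*(3205 + (20 - 9)) = -1174*(3205 + 11) = -1174*3216 = -3775584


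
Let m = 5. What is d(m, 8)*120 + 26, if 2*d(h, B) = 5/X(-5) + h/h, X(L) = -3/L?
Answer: 586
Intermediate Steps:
d(h, B) = 14/3 (d(h, B) = (5/((-3/(-5))) + h/h)/2 = (5/((-3*(-1/5))) + 1)/2 = (5/(3/5) + 1)/2 = (5*(5/3) + 1)/2 = (25/3 + 1)/2 = (1/2)*(28/3) = 14/3)
d(m, 8)*120 + 26 = (14/3)*120 + 26 = 560 + 26 = 586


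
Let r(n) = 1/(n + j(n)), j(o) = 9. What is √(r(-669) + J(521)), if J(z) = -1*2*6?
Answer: 89*I*√165/330 ≈ 3.4643*I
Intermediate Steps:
J(z) = -12 (J(z) = -2*6 = -12)
r(n) = 1/(9 + n) (r(n) = 1/(n + 9) = 1/(9 + n))
√(r(-669) + J(521)) = √(1/(9 - 669) - 12) = √(1/(-660) - 12) = √(-1/660 - 12) = √(-7921/660) = 89*I*√165/330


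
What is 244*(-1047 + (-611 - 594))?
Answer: -549488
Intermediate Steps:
244*(-1047 + (-611 - 594)) = 244*(-1047 - 1205) = 244*(-2252) = -549488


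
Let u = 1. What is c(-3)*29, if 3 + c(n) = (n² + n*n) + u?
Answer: 464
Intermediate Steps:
c(n) = -2 + 2*n² (c(n) = -3 + ((n² + n*n) + 1) = -3 + ((n² + n²) + 1) = -3 + (2*n² + 1) = -3 + (1 + 2*n²) = -2 + 2*n²)
c(-3)*29 = (-2 + 2*(-3)²)*29 = (-2 + 2*9)*29 = (-2 + 18)*29 = 16*29 = 464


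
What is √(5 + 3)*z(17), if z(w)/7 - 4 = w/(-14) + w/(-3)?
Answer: -121*√2/3 ≈ -57.040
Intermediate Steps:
z(w) = 28 - 17*w/6 (z(w) = 28 + 7*(w/(-14) + w/(-3)) = 28 + 7*(w*(-1/14) + w*(-⅓)) = 28 + 7*(-w/14 - w/3) = 28 + 7*(-17*w/42) = 28 - 17*w/6)
√(5 + 3)*z(17) = √(5 + 3)*(28 - 17/6*17) = √8*(28 - 289/6) = (2*√2)*(-121/6) = -121*√2/3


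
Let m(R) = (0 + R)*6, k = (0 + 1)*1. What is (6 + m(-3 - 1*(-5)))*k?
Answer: 18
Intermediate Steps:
k = 1 (k = 1*1 = 1)
m(R) = 6*R (m(R) = R*6 = 6*R)
(6 + m(-3 - 1*(-5)))*k = (6 + 6*(-3 - 1*(-5)))*1 = (6 + 6*(-3 + 5))*1 = (6 + 6*2)*1 = (6 + 12)*1 = 18*1 = 18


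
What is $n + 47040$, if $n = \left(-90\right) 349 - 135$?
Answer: $15495$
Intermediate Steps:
$n = -31545$ ($n = -31410 - 135 = -31545$)
$n + 47040 = -31545 + 47040 = 15495$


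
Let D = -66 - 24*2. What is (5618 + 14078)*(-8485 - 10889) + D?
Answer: -381590418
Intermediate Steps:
D = -114 (D = -66 - 48 = -114)
(5618 + 14078)*(-8485 - 10889) + D = (5618 + 14078)*(-8485 - 10889) - 114 = 19696*(-19374) - 114 = -381590304 - 114 = -381590418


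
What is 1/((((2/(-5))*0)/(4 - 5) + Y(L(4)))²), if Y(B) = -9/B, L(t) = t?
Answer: 16/81 ≈ 0.19753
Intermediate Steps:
1/((((2/(-5))*0)/(4 - 5) + Y(L(4)))²) = 1/((((2/(-5))*0)/(4 - 5) - 9/4)²) = 1/((((2*(-⅕))*0)/(-1) - 9*¼)²) = 1/((-⅖*0*(-1) - 9/4)²) = 1/((0*(-1) - 9/4)²) = 1/((0 - 9/4)²) = 1/((-9/4)²) = 1/(81/16) = 16/81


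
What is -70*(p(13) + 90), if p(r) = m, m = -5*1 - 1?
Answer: -5880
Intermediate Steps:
m = -6 (m = -5 - 1 = -6)
p(r) = -6
-70*(p(13) + 90) = -70*(-6 + 90) = -70*84 = -5880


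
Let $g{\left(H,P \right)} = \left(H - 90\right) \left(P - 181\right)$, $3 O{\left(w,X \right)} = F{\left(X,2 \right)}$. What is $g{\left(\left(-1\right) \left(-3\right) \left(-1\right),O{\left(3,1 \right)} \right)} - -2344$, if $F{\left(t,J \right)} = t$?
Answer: $19146$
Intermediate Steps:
$O{\left(w,X \right)} = \frac{X}{3}$
$g{\left(H,P \right)} = \left(-181 + P\right) \left(-90 + H\right)$ ($g{\left(H,P \right)} = \left(-90 + H\right) \left(-181 + P\right) = \left(-181 + P\right) \left(-90 + H\right)$)
$g{\left(\left(-1\right) \left(-3\right) \left(-1\right),O{\left(3,1 \right)} \right)} - -2344 = \left(16290 - 181 \left(-1\right) \left(-3\right) \left(-1\right) - 90 \cdot \frac{1}{3} \cdot 1 + \left(-1\right) \left(-3\right) \left(-1\right) \frac{1}{3} \cdot 1\right) - -2344 = \left(16290 - 181 \cdot 3 \left(-1\right) - 30 + 3 \left(-1\right) \frac{1}{3}\right) + 2344 = \left(16290 - -543 - 30 - 1\right) + 2344 = \left(16290 + 543 - 30 - 1\right) + 2344 = 16802 + 2344 = 19146$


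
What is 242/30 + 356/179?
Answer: 26999/2685 ≈ 10.055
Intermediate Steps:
242/30 + 356/179 = 242*(1/30) + 356*(1/179) = 121/15 + 356/179 = 26999/2685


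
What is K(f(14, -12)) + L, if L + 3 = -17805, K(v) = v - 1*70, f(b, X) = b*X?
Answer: -18046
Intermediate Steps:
f(b, X) = X*b
K(v) = -70 + v (K(v) = v - 70 = -70 + v)
L = -17808 (L = -3 - 17805 = -17808)
K(f(14, -12)) + L = (-70 - 12*14) - 17808 = (-70 - 168) - 17808 = -238 - 17808 = -18046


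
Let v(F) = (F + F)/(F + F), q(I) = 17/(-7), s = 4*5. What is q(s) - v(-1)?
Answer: -24/7 ≈ -3.4286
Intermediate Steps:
s = 20
q(I) = -17/7 (q(I) = 17*(-1/7) = -17/7)
v(F) = 1 (v(F) = (2*F)/((2*F)) = (2*F)*(1/(2*F)) = 1)
q(s) - v(-1) = -17/7 - 1*1 = -17/7 - 1 = -24/7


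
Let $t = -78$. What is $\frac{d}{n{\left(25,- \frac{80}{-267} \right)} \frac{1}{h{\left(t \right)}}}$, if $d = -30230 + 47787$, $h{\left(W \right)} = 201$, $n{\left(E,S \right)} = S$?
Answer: $\frac{942231519}{80} \approx 1.1778 \cdot 10^{7}$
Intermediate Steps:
$d = 17557$
$\frac{d}{n{\left(25,- \frac{80}{-267} \right)} \frac{1}{h{\left(t \right)}}} = \frac{17557}{- \frac{80}{-267} \cdot \frac{1}{201}} = \frac{17557}{\left(-80\right) \left(- \frac{1}{267}\right) \frac{1}{201}} = \frac{17557}{\frac{80}{267} \cdot \frac{1}{201}} = \frac{17557}{\frac{80}{53667}} = 17557 \cdot \frac{53667}{80} = \frac{942231519}{80}$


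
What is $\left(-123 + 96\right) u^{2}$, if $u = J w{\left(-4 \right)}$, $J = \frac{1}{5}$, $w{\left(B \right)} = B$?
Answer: $- \frac{432}{25} \approx -17.28$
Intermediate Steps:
$J = \frac{1}{5} \approx 0.2$
$u = - \frac{4}{5}$ ($u = \frac{1}{5} \left(-4\right) = - \frac{4}{5} \approx -0.8$)
$\left(-123 + 96\right) u^{2} = \left(-123 + 96\right) \left(- \frac{4}{5}\right)^{2} = \left(-27\right) \frac{16}{25} = - \frac{432}{25}$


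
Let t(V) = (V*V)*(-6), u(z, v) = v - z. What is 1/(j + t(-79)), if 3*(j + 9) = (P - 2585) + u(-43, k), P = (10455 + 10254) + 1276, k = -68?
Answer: -3/92990 ≈ -3.2262e-5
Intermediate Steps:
P = 21985 (P = 20709 + 1276 = 21985)
j = 19348/3 (j = -9 + ((21985 - 2585) + (-68 - 1*(-43)))/3 = -9 + (19400 + (-68 + 43))/3 = -9 + (19400 - 25)/3 = -9 + (1/3)*19375 = -9 + 19375/3 = 19348/3 ≈ 6449.3)
t(V) = -6*V**2 (t(V) = V**2*(-6) = -6*V**2)
1/(j + t(-79)) = 1/(19348/3 - 6*(-79)**2) = 1/(19348/3 - 6*6241) = 1/(19348/3 - 37446) = 1/(-92990/3) = -3/92990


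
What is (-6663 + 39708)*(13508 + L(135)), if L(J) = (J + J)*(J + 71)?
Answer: 2284334760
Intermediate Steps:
L(J) = 2*J*(71 + J) (L(J) = (2*J)*(71 + J) = 2*J*(71 + J))
(-6663 + 39708)*(13508 + L(135)) = (-6663 + 39708)*(13508 + 2*135*(71 + 135)) = 33045*(13508 + 2*135*206) = 33045*(13508 + 55620) = 33045*69128 = 2284334760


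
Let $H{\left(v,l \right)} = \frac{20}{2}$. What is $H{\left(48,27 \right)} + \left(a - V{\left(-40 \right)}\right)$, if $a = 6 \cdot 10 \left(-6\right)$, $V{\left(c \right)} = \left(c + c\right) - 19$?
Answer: $-251$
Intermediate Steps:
$V{\left(c \right)} = -19 + 2 c$ ($V{\left(c \right)} = 2 c - 19 = -19 + 2 c$)
$a = -360$ ($a = 60 \left(-6\right) = -360$)
$H{\left(v,l \right)} = 10$ ($H{\left(v,l \right)} = 20 \cdot \frac{1}{2} = 10$)
$H{\left(48,27 \right)} + \left(a - V{\left(-40 \right)}\right) = 10 - \left(341 - 80\right) = 10 - 261 = -251$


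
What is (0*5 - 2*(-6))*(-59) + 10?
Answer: -698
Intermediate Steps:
(0*5 - 2*(-6))*(-59) + 10 = (0 + 12)*(-59) + 10 = 12*(-59) + 10 = -708 + 10 = -698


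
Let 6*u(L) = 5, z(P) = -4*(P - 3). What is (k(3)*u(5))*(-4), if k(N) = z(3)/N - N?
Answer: 10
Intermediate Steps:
z(P) = 12 - 4*P (z(P) = -4*(-3 + P) = 12 - 4*P)
u(L) = ⅚ (u(L) = (⅙)*5 = ⅚)
k(N) = -N (k(N) = (12 - 4*3)/N - N = (12 - 12)/N - N = 0/N - N = 0 - N = -N)
(k(3)*u(5))*(-4) = (-1*3*(⅚))*(-4) = -3*⅚*(-4) = -5/2*(-4) = 10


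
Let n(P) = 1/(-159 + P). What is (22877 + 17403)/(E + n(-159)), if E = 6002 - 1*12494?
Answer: -12809040/2064457 ≈ -6.2046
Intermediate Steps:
E = -6492 (E = 6002 - 12494 = -6492)
(22877 + 17403)/(E + n(-159)) = (22877 + 17403)/(-6492 + 1/(-159 - 159)) = 40280/(-6492 + 1/(-318)) = 40280/(-6492 - 1/318) = 40280/(-2064457/318) = 40280*(-318/2064457) = -12809040/2064457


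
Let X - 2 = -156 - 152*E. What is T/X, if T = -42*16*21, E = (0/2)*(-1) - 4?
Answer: -7056/227 ≈ -31.084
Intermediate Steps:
E = -4 (E = (0*(½))*(-1) - 4 = 0*(-1) - 4 = 0 - 4 = -4)
X = 454 (X = 2 + (-156 - 152*(-4)) = 2 + (-156 + 608) = 2 + 452 = 454)
T = -14112 (T = -672*21 = -14112)
T/X = -14112/454 = -14112*1/454 = -7056/227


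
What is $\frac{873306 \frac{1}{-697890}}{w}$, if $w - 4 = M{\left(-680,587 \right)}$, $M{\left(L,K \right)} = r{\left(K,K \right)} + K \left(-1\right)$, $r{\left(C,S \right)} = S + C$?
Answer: $- \frac{48517}{22914055} \approx -0.0021173$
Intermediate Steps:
$r{\left(C,S \right)} = C + S$
$M{\left(L,K \right)} = K$ ($M{\left(L,K \right)} = \left(K + K\right) + K \left(-1\right) = 2 K - K = K$)
$w = 591$ ($w = 4 + 587 = 591$)
$\frac{873306 \frac{1}{-697890}}{w} = \frac{873306 \frac{1}{-697890}}{591} = 873306 \left(- \frac{1}{697890}\right) \frac{1}{591} = \left(- \frac{145551}{116315}\right) \frac{1}{591} = - \frac{48517}{22914055}$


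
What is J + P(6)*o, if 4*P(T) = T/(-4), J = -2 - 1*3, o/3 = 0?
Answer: -5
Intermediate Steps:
o = 0 (o = 3*0 = 0)
J = -5 (J = -2 - 3 = -5)
P(T) = -T/16 (P(T) = (T/(-4))/4 = (T*(-1/4))/4 = (-T/4)/4 = -T/16)
J + P(6)*o = -5 - 1/16*6*0 = -5 - 3/8*0 = -5 + 0 = -5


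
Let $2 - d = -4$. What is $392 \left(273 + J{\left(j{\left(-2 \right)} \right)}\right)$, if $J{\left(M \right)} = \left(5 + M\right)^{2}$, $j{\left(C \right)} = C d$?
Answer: $126224$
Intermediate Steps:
$d = 6$ ($d = 2 - -4 = 2 + 4 = 6$)
$j{\left(C \right)} = 6 C$ ($j{\left(C \right)} = C 6 = 6 C$)
$392 \left(273 + J{\left(j{\left(-2 \right)} \right)}\right) = 392 \left(273 + \left(5 + 6 \left(-2\right)\right)^{2}\right) = 392 \left(273 + \left(5 - 12\right)^{2}\right) = 392 \left(273 + \left(-7\right)^{2}\right) = 392 \left(273 + 49\right) = 392 \cdot 322 = 126224$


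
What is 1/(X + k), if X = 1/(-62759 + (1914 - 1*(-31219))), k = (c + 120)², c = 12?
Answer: 29626/516203423 ≈ 5.7392e-5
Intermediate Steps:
k = 17424 (k = (12 + 120)² = 132² = 17424)
X = -1/29626 (X = 1/(-62759 + (1914 + 31219)) = 1/(-62759 + 33133) = 1/(-29626) = -1/29626 ≈ -3.3754e-5)
1/(X + k) = 1/(-1/29626 + 17424) = 1/(516203423/29626) = 29626/516203423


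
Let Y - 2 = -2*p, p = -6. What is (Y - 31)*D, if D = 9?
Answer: -153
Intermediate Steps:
Y = 14 (Y = 2 - 2*(-6) = 2 + 12 = 14)
(Y - 31)*D = (14 - 31)*9 = -17*9 = -153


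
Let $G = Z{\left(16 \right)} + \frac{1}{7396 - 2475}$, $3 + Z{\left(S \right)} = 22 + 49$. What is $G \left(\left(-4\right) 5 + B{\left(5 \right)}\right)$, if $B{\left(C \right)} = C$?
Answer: $- \frac{5019435}{4921} \approx -1020.0$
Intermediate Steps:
$Z{\left(S \right)} = 68$ ($Z{\left(S \right)} = -3 + \left(22 + 49\right) = -3 + 71 = 68$)
$G = \frac{334629}{4921}$ ($G = 68 + \frac{1}{7396 - 2475} = 68 + \frac{1}{4921} = \frac{334629}{4921} \approx 68.0$)
$G \left(\left(-4\right) 5 + B{\left(5 \right)}\right) = \frac{334629 \left(\left(-4\right) 5 + 5\right)}{4921} = \frac{334629 \left(-20 + 5\right)}{4921} = \frac{334629}{4921} \left(-15\right) = - \frac{5019435}{4921}$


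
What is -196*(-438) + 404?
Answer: 86252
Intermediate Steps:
-196*(-438) + 404 = 85848 + 404 = 86252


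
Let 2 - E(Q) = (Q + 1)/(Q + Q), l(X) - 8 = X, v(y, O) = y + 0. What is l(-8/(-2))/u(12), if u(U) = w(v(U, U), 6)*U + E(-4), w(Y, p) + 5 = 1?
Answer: -96/371 ≈ -0.25876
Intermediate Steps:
v(y, O) = y
l(X) = 8 + X
w(Y, p) = -4 (w(Y, p) = -5 + 1 = -4)
E(Q) = 2 - (1 + Q)/(2*Q) (E(Q) = 2 - (Q + 1)/(Q + Q) = 2 - (1 + Q)/(2*Q))
u(U) = 13/8 - 4*U (u(U) = -4*U + (½)*(-1 + 3*(-4))/(-4) = -4*U + (½)*(-¼)*(-1 - 12) = -4*U + (½)*(-¼)*(-13) = -4*U + 13/8 = 13/8 - 4*U)
l(-8/(-2))/u(12) = (8 - 8/(-2))/(13/8 - 4*12) = (8 - 8*(-½))/(13/8 - 48) = (8 + 4)/(-371/8) = 12*(-8/371) = -96/371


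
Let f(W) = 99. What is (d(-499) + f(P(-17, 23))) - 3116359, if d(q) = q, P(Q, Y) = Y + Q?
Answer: -3116759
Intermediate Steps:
P(Q, Y) = Q + Y
(d(-499) + f(P(-17, 23))) - 3116359 = (-499 + 99) - 3116359 = -400 - 3116359 = -3116759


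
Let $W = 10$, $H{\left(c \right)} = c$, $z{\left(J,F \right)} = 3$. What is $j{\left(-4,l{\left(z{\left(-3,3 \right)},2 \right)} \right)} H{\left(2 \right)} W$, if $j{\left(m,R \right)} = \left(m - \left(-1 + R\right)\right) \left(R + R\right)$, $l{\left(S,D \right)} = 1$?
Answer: $-160$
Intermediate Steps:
$j{\left(m,R \right)} = 2 R \left(1 + m - R\right)$ ($j{\left(m,R \right)} = \left(1 + m - R\right) 2 R = 2 R \left(1 + m - R\right)$)
$j{\left(-4,l{\left(z{\left(-3,3 \right)},2 \right)} \right)} H{\left(2 \right)} W = 2 \cdot 1 \left(1 - 4 - 1\right) 2 \cdot 10 = 2 \cdot 1 \left(-4\right) 2 \cdot 10 = \left(-8\right) 2 \cdot 10 = \left(-16\right) 10 = -160$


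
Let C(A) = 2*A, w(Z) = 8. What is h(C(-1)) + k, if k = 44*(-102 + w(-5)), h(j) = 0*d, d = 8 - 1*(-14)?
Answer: -4136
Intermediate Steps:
d = 22 (d = 8 + 14 = 22)
h(j) = 0 (h(j) = 0*22 = 0)
k = -4136 (k = 44*(-102 + 8) = 44*(-94) = -4136)
h(C(-1)) + k = 0 - 4136 = -4136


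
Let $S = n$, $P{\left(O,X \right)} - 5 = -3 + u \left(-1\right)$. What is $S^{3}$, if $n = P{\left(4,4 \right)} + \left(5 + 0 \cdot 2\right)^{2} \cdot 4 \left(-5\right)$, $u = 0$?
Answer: $-123505992$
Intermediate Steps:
$P{\left(O,X \right)} = 2$ ($P{\left(O,X \right)} = 5 + \left(-3 + 0 \left(-1\right)\right) = 5 + \left(-3 + 0\right) = 5 - 3 = 2$)
$n = -498$ ($n = 2 + \left(5 + 0 \cdot 2\right)^{2} \cdot 4 \left(-5\right) = 2 + \left(5 + 0\right)^{2} \cdot 4 \left(-5\right) = 2 + 5^{2} \cdot 4 \left(-5\right) = 2 + 25 \cdot 4 \left(-5\right) = 2 + 100 \left(-5\right) = 2 - 500 = -498$)
$S = -498$
$S^{3} = \left(-498\right)^{3} = -123505992$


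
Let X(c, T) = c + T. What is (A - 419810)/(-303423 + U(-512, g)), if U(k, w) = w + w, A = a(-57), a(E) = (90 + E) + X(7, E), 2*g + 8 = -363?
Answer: 419827/303794 ≈ 1.3819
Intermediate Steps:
X(c, T) = T + c
g = -371/2 (g = -4 + (1/2)*(-363) = -4 - 363/2 = -371/2 ≈ -185.50)
a(E) = 97 + 2*E (a(E) = (90 + E) + (E + 7) = (90 + E) + (7 + E) = 97 + 2*E)
A = -17 (A = 97 + 2*(-57) = 97 - 114 = -17)
U(k, w) = 2*w
(A - 419810)/(-303423 + U(-512, g)) = (-17 - 419810)/(-303423 + 2*(-371/2)) = -419827/(-303423 - 371) = -419827/(-303794) = -419827*(-1/303794) = 419827/303794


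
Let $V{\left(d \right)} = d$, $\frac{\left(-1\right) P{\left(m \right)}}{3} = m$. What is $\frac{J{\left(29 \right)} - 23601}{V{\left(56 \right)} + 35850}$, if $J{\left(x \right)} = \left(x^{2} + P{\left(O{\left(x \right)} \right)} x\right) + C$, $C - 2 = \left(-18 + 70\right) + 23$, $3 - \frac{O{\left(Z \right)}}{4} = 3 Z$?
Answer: $\frac{6549}{35906} \approx 0.18239$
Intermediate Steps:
$O{\left(Z \right)} = 12 - 12 Z$ ($O{\left(Z \right)} = 12 - 4 \cdot 3 Z = 12 - 12 Z$)
$C = 77$ ($C = 2 + \left(\left(-18 + 70\right) + 23\right) = 2 + \left(52 + 23\right) = 2 + 75 = 77$)
$P{\left(m \right)} = - 3 m$
$J{\left(x \right)} = 77 + x^{2} + x \left(-36 + 36 x\right)$ ($J{\left(x \right)} = \left(x^{2} + - 3 \left(12 - 12 x\right) x\right) + 77 = \left(x^{2} + \left(-36 + 36 x\right) x\right) + 77 = \left(x^{2} + x \left(-36 + 36 x\right)\right) + 77 = 77 + x^{2} + x \left(-36 + 36 x\right)$)
$\frac{J{\left(29 \right)} - 23601}{V{\left(56 \right)} + 35850} = \frac{\left(77 - 1044 + 37 \cdot 29^{2}\right) - 23601}{56 + 35850} = \frac{\left(77 - 1044 + 37 \cdot 841\right) - 23601}{35906} = \left(\left(77 - 1044 + 31117\right) - 23601\right) \frac{1}{35906} = \left(30150 - 23601\right) \frac{1}{35906} = 6549 \cdot \frac{1}{35906} = \frac{6549}{35906}$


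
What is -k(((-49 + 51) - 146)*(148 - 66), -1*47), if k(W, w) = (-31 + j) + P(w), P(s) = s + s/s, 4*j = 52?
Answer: 64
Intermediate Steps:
j = 13 (j = (1/4)*52 = 13)
P(s) = 1 + s (P(s) = s + 1 = 1 + s)
k(W, w) = -17 + w (k(W, w) = (-31 + 13) + (1 + w) = -18 + (1 + w) = -17 + w)
-k(((-49 + 51) - 146)*(148 - 66), -1*47) = -(-17 - 1*47) = -(-17 - 47) = -1*(-64) = 64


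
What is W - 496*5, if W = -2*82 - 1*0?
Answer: -2644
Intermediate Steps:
W = -164 (W = -164 + 0 = -164)
W - 496*5 = -164 - 496*5 = -164 - 2480 = -2644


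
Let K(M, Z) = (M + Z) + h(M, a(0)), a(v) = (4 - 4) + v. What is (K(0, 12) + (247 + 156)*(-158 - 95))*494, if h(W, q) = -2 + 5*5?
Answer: -50350456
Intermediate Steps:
a(v) = v (a(v) = 0 + v = v)
h(W, q) = 23 (h(W, q) = -2 + 25 = 23)
K(M, Z) = 23 + M + Z (K(M, Z) = (M + Z) + 23 = 23 + M + Z)
(K(0, 12) + (247 + 156)*(-158 - 95))*494 = ((23 + 0 + 12) + (247 + 156)*(-158 - 95))*494 = (35 + 403*(-253))*494 = (35 - 101959)*494 = -101924*494 = -50350456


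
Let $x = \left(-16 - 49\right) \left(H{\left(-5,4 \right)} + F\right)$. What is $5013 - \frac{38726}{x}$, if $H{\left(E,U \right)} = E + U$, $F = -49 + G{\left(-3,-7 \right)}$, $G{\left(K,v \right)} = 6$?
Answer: $\frac{7149227}{1430} \approx 4999.5$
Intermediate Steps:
$F = -43$ ($F = -49 + 6 = -43$)
$x = 2860$ ($x = \left(-16 - 49\right) \left(\left(-5 + 4\right) - 43\right) = - 65 \left(-1 - 43\right) = \left(-65\right) \left(-44\right) = 2860$)
$5013 - \frac{38726}{x} = 5013 - \frac{38726}{2860} = 5013 - 38726 \cdot \frac{1}{2860} = 5013 - \frac{19363}{1430} = \frac{7149227}{1430}$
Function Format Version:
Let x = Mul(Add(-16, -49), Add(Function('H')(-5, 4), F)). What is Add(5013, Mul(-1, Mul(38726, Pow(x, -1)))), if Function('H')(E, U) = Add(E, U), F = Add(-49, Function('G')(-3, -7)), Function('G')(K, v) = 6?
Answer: Rational(7149227, 1430) ≈ 4999.5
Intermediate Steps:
F = -43 (F = Add(-49, 6) = -43)
x = 2860 (x = Mul(Add(-16, -49), Add(Add(-5, 4), -43)) = Mul(-65, Add(-1, -43)) = Mul(-65, -44) = 2860)
Add(5013, Mul(-1, Mul(38726, Pow(x, -1)))) = Add(5013, Mul(-1, Mul(38726, Pow(2860, -1)))) = Add(5013, Mul(-1, Mul(38726, Rational(1, 2860)))) = Add(5013, Mul(-1, Rational(19363, 1430))) = Add(5013, Rational(-19363, 1430)) = Rational(7149227, 1430)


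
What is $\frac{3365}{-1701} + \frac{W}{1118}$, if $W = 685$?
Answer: $- \frac{2596885}{1901718} \approx -1.3655$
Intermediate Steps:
$\frac{3365}{-1701} + \frac{W}{1118} = \frac{3365}{-1701} + \frac{685}{1118} = 3365 \left(- \frac{1}{1701}\right) + 685 \cdot \frac{1}{1118} = - \frac{3365}{1701} + \frac{685}{1118} = - \frac{2596885}{1901718}$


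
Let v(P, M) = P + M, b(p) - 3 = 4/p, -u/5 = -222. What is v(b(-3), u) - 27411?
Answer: -78898/3 ≈ -26299.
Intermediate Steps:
u = 1110 (u = -5*(-222) = 1110)
b(p) = 3 + 4/p
v(P, M) = M + P
v(b(-3), u) - 27411 = (1110 + (3 + 4/(-3))) - 27411 = (1110 + (3 + 4*(-1/3))) - 27411 = (1110 + (3 - 4/3)) - 27411 = (1110 + 5/3) - 27411 = 3335/3 - 27411 = -78898/3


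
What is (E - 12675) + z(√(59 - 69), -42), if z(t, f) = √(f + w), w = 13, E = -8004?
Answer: -20679 + I*√29 ≈ -20679.0 + 5.3852*I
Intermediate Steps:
z(t, f) = √(13 + f) (z(t, f) = √(f + 13) = √(13 + f))
(E - 12675) + z(√(59 - 69), -42) = (-8004 - 12675) + √(13 - 42) = -20679 + √(-29) = -20679 + I*√29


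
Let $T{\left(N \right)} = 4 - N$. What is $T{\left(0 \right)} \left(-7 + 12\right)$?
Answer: $20$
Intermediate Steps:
$T{\left(0 \right)} \left(-7 + 12\right) = \left(4 - 0\right) \left(-7 + 12\right) = \left(4 + 0\right) 5 = 4 \cdot 5 = 20$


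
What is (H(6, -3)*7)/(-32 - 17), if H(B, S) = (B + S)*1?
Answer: -3/7 ≈ -0.42857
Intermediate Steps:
H(B, S) = B + S
(H(6, -3)*7)/(-32 - 17) = ((6 - 3)*7)/(-32 - 17) = (3*7)/(-49) = 21*(-1/49) = -3/7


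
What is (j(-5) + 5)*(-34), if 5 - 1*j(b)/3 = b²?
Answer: 1870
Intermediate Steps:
j(b) = 15 - 3*b²
(j(-5) + 5)*(-34) = ((15 - 3*(-5)²) + 5)*(-34) = ((15 - 3*25) + 5)*(-34) = ((15 - 75) + 5)*(-34) = (-60 + 5)*(-34) = -55*(-34) = 1870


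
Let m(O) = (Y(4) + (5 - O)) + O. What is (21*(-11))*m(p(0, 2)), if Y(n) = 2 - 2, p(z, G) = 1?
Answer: -1155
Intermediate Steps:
Y(n) = 0
m(O) = 5 (m(O) = (0 + (5 - O)) + O = (5 - O) + O = 5)
(21*(-11))*m(p(0, 2)) = (21*(-11))*5 = -231*5 = -1155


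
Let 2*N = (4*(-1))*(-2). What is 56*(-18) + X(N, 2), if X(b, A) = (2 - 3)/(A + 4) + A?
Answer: -6037/6 ≈ -1006.2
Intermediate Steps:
N = 4 (N = ((4*(-1))*(-2))/2 = (-4*(-2))/2 = (1/2)*8 = 4)
X(b, A) = A - 1/(4 + A) (X(b, A) = -1/(4 + A) + A = A - 1/(4 + A))
56*(-18) + X(N, 2) = 56*(-18) + (-1 + 2**2 + 4*2)/(4 + 2) = -1008 + (-1 + 4 + 8)/6 = -1008 + (1/6)*11 = -1008 + 11/6 = -6037/6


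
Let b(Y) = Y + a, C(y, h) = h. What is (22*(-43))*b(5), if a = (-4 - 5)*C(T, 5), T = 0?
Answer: 37840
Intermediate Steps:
a = -45 (a = (-4 - 5)*5 = -9*5 = -45)
b(Y) = -45 + Y (b(Y) = Y - 45 = -45 + Y)
(22*(-43))*b(5) = (22*(-43))*(-45 + 5) = -946*(-40) = 37840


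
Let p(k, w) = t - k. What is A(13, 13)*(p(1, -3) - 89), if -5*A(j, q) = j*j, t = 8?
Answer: 13858/5 ≈ 2771.6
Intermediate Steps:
A(j, q) = -j²/5 (A(j, q) = -j*j/5 = -j²/5)
p(k, w) = 8 - k
A(13, 13)*(p(1, -3) - 89) = (-⅕*13²)*((8 - 1*1) - 89) = (-⅕*169)*((8 - 1) - 89) = -169*(7 - 89)/5 = -169/5*(-82) = 13858/5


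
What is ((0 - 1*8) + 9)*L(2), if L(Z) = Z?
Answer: 2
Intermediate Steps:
((0 - 1*8) + 9)*L(2) = ((0 - 1*8) + 9)*2 = ((0 - 8) + 9)*2 = (-8 + 9)*2 = 1*2 = 2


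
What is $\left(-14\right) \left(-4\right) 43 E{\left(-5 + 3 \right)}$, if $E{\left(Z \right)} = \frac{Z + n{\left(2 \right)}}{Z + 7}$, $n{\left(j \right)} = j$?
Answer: $0$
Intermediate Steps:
$E{\left(Z \right)} = \frac{2 + Z}{7 + Z}$ ($E{\left(Z \right)} = \frac{Z + 2}{Z + 7} = \frac{2 + Z}{7 + Z}$)
$\left(-14\right) \left(-4\right) 43 E{\left(-5 + 3 \right)} = \left(-14\right) \left(-4\right) 43 \frac{2 + \left(-5 + 3\right)}{7 + \left(-5 + 3\right)} = 56 \cdot 43 \frac{2 - 2}{7 - 2} = 2408 \cdot \frac{1}{5} \cdot 0 = 2408 \cdot 0 = 0$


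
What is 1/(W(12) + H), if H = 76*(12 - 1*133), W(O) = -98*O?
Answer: -1/10372 ≈ -9.6413e-5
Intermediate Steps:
H = -9196 (H = 76*(12 - 133) = 76*(-121) = -9196)
1/(W(12) + H) = 1/(-98*12 - 9196) = 1/(-1176 - 9196) = 1/(-10372) = -1/10372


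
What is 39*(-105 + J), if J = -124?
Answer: -8931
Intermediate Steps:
39*(-105 + J) = 39*(-105 - 124) = 39*(-229) = -8931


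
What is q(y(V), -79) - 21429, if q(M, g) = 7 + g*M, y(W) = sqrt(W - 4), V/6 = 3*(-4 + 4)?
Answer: -21422 - 158*I ≈ -21422.0 - 158.0*I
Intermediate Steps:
V = 0 (V = 6*(3*(-4 + 4)) = 6*(3*0) = 6*0 = 0)
y(W) = sqrt(-4 + W)
q(M, g) = 7 + M*g
q(y(V), -79) - 21429 = (7 + sqrt(-4 + 0)*(-79)) - 21429 = (7 + sqrt(-4)*(-79)) - 21429 = (7 + (2*I)*(-79)) - 21429 = (7 - 158*I) - 21429 = -21422 - 158*I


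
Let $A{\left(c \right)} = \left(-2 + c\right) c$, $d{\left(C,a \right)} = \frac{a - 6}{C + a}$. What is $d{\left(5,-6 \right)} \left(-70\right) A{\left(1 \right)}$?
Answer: $840$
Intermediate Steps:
$d{\left(C,a \right)} = \frac{-6 + a}{C + a}$
$A{\left(c \right)} = c \left(-2 + c\right)$
$d{\left(5,-6 \right)} \left(-70\right) A{\left(1 \right)} = \frac{-6 - 6}{5 - 6} \left(-70\right) 1 \left(-2 + 1\right) = \frac{1}{-1} \left(-12\right) \left(-70\right) 1 \left(-1\right) = \left(-1\right) \left(-12\right) \left(-70\right) \left(-1\right) = 12 \left(-70\right) \left(-1\right) = \left(-840\right) \left(-1\right) = 840$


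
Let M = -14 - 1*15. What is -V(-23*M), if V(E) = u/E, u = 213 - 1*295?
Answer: 82/667 ≈ 0.12294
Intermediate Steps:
u = -82 (u = 213 - 295 = -82)
M = -29 (M = -14 - 15 = -29)
V(E) = -82/E
-V(-23*M) = -(-82)/((-23*(-29))) = -(-82)/667 = -1*(-82/667) = 82/667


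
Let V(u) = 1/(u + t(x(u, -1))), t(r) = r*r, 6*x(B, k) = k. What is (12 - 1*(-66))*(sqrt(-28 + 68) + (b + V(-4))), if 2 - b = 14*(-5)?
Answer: 61560/11 + 156*sqrt(10) ≈ 6089.7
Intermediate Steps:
x(B, k) = k/6
t(r) = r**2
b = 72 (b = 2 - 14*(-5) = 2 - 1*(-70) = 2 + 70 = 72)
V(u) = 1/(1/36 + u) (V(u) = 1/(u + ((1/6)*(-1))**2) = 1/(u + (-1/6)**2) = 1/(u + 1/36) = 1/(1/36 + u))
(12 - 1*(-66))*(sqrt(-28 + 68) + (b + V(-4))) = (12 - 1*(-66))*(sqrt(-28 + 68) + (72 + 36/(1 + 36*(-4)))) = (12 + 66)*(sqrt(40) + (72 + 36/(1 - 144))) = 78*(2*sqrt(10) + (72 + 36/(-143))) = 78*(2*sqrt(10) + (72 + 36*(-1/143))) = 78*(2*sqrt(10) + (72 - 36/143)) = 78*(2*sqrt(10) + 10260/143) = 78*(10260/143 + 2*sqrt(10)) = 61560/11 + 156*sqrt(10)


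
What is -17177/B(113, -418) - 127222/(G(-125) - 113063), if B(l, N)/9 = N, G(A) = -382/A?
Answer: 3735555281/656375786 ≈ 5.6912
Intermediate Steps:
B(l, N) = 9*N
-17177/B(113, -418) - 127222/(G(-125) - 113063) = -17177/(9*(-418)) - 127222/(-382/(-125) - 113063) = -17177/(-3762) - 127222/(-382*(-1/125) - 113063) = -17177*(-1/3762) - 127222/(382/125 - 113063) = 17177/3762 - 127222/(-14132493/125) = 17177/3762 - 127222*(-125/14132493) = 17177/3762 + 15902750/14132493 = 3735555281/656375786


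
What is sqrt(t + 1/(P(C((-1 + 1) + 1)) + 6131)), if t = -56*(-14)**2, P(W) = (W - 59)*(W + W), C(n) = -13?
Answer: 3*I*sqrt(78110104309)/8003 ≈ 104.77*I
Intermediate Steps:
P(W) = 2*W*(-59 + W) (P(W) = (-59 + W)*(2*W) = 2*W*(-59 + W))
t = -10976 (t = -56*196 = -10976)
sqrt(t + 1/(P(C((-1 + 1) + 1)) + 6131)) = sqrt(-10976 + 1/(2*(-13)*(-59 - 13) + 6131)) = sqrt(-10976 + 1/(2*(-13)*(-72) + 6131)) = sqrt(-10976 + 1/(1872 + 6131)) = sqrt(-10976 + 1/8003) = sqrt(-87840927/8003) = 3*I*sqrt(78110104309)/8003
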